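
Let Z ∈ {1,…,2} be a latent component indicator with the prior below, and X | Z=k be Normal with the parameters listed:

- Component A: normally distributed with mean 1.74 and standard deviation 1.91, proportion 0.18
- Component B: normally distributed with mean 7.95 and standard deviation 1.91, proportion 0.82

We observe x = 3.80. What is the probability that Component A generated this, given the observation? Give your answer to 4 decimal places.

0.5653

Apply Bayes' rule: the posterior for each component is proportional to its prior times its likelihood at x.
Component likelihoods at x = 3.80:
  p_A = 0.116757
  p_B = 0.0197122
Unnormalised posteriors:
  P(Z=A)·p_A = 0.18 × 0.116757 = 0.0210163
  P(Z=B)·p_B = 0.82 × 0.0197122 = 0.016164
Sum: 0.0210163 + 0.016164 = 0.0371803
Responsibility of Component A: 0.0210163 / 0.0371803 ≈ 0.5653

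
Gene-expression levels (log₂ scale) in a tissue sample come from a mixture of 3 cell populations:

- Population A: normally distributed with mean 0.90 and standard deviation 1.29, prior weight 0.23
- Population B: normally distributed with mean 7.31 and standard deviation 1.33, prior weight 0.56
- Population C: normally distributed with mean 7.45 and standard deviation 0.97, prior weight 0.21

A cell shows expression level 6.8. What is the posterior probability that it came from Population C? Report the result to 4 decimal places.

0.3066

Posterior ∝ prior × likelihood, so P(k | x) ∝ P(Z=k) f_k(x); normalise over all components.
Normal densities:
  L_A = (1/(1.29·√(2π)))·exp(−(6.8−0.90)²/(2·1.29²)) = 0.309258·exp(-10.45911) = 8.87131e-06
  L_B = (1/(1.33·√(2π)))·exp(−(6.8−7.31)²/(2·1.33²)) = 0.299957·exp(-0.07352) = 0.278695
  L_C = (1/(0.97·√(2π)))·exp(−(6.8−7.45)²/(2·0.97²)) = 0.411281·exp(-0.22452) = 0.328572
Unnormalised posteriors:
  P(Z=A)·L_A = 0.23 × 8.87131e-06 = 2.0404e-06
  P(Z=B)·L_B = 0.56 × 0.278695 = 0.156069
  P(Z=C)·L_C = 0.21 × 0.328572 = 0.0690002
Sum: 2.0404e-06 + 0.156069 + 0.0690002 = 0.225071
P(Population C | data) = 0.0690002 / 0.225071 ≈ 0.3066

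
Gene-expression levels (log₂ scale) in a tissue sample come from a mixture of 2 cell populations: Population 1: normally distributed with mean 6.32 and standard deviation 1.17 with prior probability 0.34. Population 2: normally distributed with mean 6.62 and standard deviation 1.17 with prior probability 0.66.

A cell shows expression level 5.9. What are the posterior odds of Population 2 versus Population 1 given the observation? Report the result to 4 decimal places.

1.7132

Only the two components matter; the odds are (π_i f_i(x)) / (π_j f_j(x)).
Evaluate each component's likelihood at the observed value:
  f_1 = (1/(1.17·√(2π)))·exp(−(5.9−6.32)²/(2·1.17²)) = 0.340976·exp(-0.06443) = 0.3197
  f_2 = (1/(1.17·√(2π)))·exp(−(5.9−6.62)²/(2·1.17²)) = 0.340976·exp(-0.18935) = 0.282157
Posterior odds = (π_2·f_2) / (π_1·f_1) = (0.66·0.282157) / (0.34·0.3197) = 0.186224 / 0.108698 ≈ 1.7132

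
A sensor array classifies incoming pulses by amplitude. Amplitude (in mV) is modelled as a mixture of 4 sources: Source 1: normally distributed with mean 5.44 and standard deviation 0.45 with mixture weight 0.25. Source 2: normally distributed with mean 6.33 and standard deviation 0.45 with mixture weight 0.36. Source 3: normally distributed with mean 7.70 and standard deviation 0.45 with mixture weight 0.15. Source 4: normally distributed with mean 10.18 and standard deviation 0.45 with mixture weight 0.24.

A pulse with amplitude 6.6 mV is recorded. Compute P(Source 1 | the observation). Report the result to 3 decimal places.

0.028

P(component k | x) = π_k·f_k(x) / marginal(x), where marginal(x) = Σ_j π_j·f_j(x).
Evaluate each component's likelihood at the observed value:
  f_1 = 0.0319718
  f_2 = 0.740499
  f_3 = 0.0446864
  f_4 = 1.60052e-14
Prior × likelihood for each component:
  π_1·f_1 = 0.25 × 0.0319718 = 0.00799296
  π_2·f_2 = 0.36 × 0.740499 = 0.26658
  π_3·f_3 = 0.15 × 0.0446864 = 0.00670297
  π_4·f_4 = 0.24 × 1.60052e-14 = 3.84125e-15
Denominator: 0.00799296 + 0.26658 + 0.00670297 + 3.84125e-15 = 0.281276
Responsibility of Source 1: 0.00799296 / 0.281276 ≈ 0.028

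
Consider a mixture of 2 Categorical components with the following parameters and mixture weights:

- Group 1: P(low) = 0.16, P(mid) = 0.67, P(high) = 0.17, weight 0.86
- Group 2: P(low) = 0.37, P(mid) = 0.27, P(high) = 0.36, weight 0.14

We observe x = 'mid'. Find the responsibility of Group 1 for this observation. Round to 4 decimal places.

0.9384

Posterior ∝ prior × likelihood, so P(k | x) ∝ w_k f_k(x); normalise over all components.
Evaluate each component's likelihood at the observed value:
  L_1 = P(mid | comp) = 0.67
  L_2 = P(mid | comp) = 0.27
Unnormalised posteriors:
  w_1·L_1 = 0.86 × 0.67 = 0.5762
  w_2·L_2 = 0.14 × 0.27 = 0.0378
Marginal: 0.5762 + 0.0378 = 0.614
P(Group 1 | x) = 0.5762 / 0.614 ≈ 0.9384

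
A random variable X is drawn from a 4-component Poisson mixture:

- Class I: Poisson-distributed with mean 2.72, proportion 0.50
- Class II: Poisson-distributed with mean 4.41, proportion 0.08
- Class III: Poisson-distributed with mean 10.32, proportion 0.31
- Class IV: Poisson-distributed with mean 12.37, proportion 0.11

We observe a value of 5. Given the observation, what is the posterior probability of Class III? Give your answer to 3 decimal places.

0.152

By Bayes' theorem, P(k | x) = P(Z=k) f_k(x) / Σ_j P(Z=j) f_j(x).
Poisson probabilities:
  L_I = e^(−2.72)·2.72^5/5! = 0.0817301
  L_II = e^(−4.41)·4.41^5/5! = 0.168956
  L_III = e^(−10.32)·10.32^5/5! = 0.0321587
  L_IV = e^(−12.37)·12.37^5/5! = 0.0102434
Weight by the priors:
  P(Z=I)·L_I = 0.50 × 0.0817301 = 0.0408651
  P(Z=II)·L_II = 0.08 × 0.168956 = 0.0135165
  P(Z=III)·L_III = 0.31 × 0.0321587 = 0.00996919
  P(Z=IV)·L_IV = 0.11 × 0.0102434 = 0.00112677
Evidence: 0.0408651 + 0.0135165 + 0.00996919 + 0.00112677 = 0.0654775
P(Class III | data) = 0.00996919 / 0.0654775 ≈ 0.152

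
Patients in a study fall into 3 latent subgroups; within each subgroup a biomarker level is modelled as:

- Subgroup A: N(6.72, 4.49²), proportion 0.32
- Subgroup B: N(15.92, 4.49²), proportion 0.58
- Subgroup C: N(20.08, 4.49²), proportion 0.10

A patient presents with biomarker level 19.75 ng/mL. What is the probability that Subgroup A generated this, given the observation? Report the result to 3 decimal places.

The responsibility of component k is π_k f_k(x) divided by Σ_j π_j f_j(x).
Evaluate each component's likelihood at the observed value:
  p_A = (1/(4.49·√(2π)))·exp(−(19.75−6.72)²/(2·4.49²)) = 0.088851·exp(-4.21081) = 0.00131804
  p_B = (1/(4.49·√(2π)))·exp(−(19.75−15.92)²/(2·4.49²)) = 0.088851·exp(-0.36381) = 0.0617537
  p_C = (1/(4.49·√(2π)))·exp(−(19.75−20.08)²/(2·4.49²)) = 0.088851·exp(-0.00270) = 0.0886116
Unnormalised posteriors:
  π_A·p_A = 0.32 × 0.00131804 = 0.000421774
  π_B·p_B = 0.58 × 0.0617537 = 0.0358171
  π_C·p_C = 0.10 × 0.0886116 = 0.00886116
Marginal: 0.000421774 + 0.0358171 + 0.00886116 = 0.0451001
P(Subgroup A | 19.75 ng/mL) ≈ 0.009

0.009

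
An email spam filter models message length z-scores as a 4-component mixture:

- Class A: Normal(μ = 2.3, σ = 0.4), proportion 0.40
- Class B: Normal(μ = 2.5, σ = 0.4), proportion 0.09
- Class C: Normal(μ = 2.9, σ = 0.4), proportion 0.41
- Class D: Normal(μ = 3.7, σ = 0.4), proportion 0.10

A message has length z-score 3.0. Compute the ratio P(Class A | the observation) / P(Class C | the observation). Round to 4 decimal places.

Only the two components matter; the odds are (π_i f_i(x)) / (π_j f_j(x)).
Component likelihoods at x = 3.0:
  p_A = 0.215693
  p_B = 0.456623
  p_C = 0.96667
  p_D = 0.215693
0.0862773 / 0.396335 ≈ 0.2177

0.2177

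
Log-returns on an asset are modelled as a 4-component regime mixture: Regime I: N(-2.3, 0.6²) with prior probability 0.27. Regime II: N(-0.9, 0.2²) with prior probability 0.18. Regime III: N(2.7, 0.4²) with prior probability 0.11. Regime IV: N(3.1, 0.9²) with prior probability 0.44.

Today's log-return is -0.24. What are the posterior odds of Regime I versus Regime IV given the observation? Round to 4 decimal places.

The posterior odds equal the prior odds times the likelihood ratio: (π_i/π_j)·(f_i(x)/f_j(x)).
Evaluate each component's likelihood at the observed value:
  p_I = 0.00183263
  p_II = 0.00861284
  p_III = 1.85359e-12
  p_IV = 0.00045294
Odds = (0.27/0.44) × (0.00183263/0.00045294) = 0.613636 × 4.04608 ≈ 2.4828

2.4828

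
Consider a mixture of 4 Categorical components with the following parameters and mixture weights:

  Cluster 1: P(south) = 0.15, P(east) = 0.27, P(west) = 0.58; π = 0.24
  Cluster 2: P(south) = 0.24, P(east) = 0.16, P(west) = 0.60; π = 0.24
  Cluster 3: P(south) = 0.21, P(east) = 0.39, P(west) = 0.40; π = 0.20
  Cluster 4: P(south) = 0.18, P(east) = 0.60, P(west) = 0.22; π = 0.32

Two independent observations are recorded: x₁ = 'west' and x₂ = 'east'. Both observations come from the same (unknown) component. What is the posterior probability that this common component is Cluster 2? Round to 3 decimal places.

0.172

Apply Bayes' rule: the posterior for each component is proportional to its prior times its likelihood at x.
Since both observations come from the same component, the likelihood for component k is f_k(x₁)·f_k(x₂).
  p_1 = [P(west | comp) = 0.58] × [0.27] = 0.1566
  p_2 = [P(west | comp) = 0.60] × [0.16] = 0.096
  p_3 = [P(west | comp) = 0.40] × [0.39] = 0.156
  p_4 = [P(west | comp) = 0.22] × [0.6] = 0.132
Multiply by the mixture weights:
  π_1·p_1 = 0.24 × 0.1566 = 0.037584
  π_2·p_2 = 0.24 × 0.096 = 0.02304
  π_3·p_3 = 0.20 × 0.156 = 0.0312
  π_4·p_4 = 0.32 × 0.132 = 0.04224
Denominator: 0.037584 + 0.02304 + 0.0312 + 0.04224 = 0.134064
P(Cluster 2 | x) = 0.02304 / 0.134064 ≈ 0.172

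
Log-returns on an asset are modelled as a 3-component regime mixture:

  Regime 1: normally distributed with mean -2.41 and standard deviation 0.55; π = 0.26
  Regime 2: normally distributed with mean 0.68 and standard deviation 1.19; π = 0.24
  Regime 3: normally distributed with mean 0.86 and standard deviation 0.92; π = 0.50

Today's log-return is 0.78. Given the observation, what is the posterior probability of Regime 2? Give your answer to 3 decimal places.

P(component k | x) = π_k·f_k(x) / marginal(x), where marginal(x) = Σ_j π_j·f_j(x).
Component likelihoods at x = 0.78:
  L_1 = 3.59513e-08
  L_2 = 0.334064
  L_3 = 0.431997
Weight by the priors:
  π_1·L_1 = 0.26 × 3.59513e-08 = 9.34733e-09
  π_2·L_2 = 0.24 × 0.334064 = 0.0801754
  π_3·L_3 = 0.50 × 0.431997 = 0.215998
Evidence: 9.34733e-09 + 0.0801754 + 0.215998 = 0.296174
P(Regime 2 | data) = 0.0801754 / 0.296174 ≈ 0.271

0.271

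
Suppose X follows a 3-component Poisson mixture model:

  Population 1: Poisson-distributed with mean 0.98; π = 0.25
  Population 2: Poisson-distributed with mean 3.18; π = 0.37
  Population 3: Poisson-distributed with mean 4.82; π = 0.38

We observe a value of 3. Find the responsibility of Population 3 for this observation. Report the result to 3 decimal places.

0.371

By Bayes' theorem, P(k | x) = π_k f_k(x) / Σ_j π_j f_j(x).
Poisson probabilities:
  p_1 = 0.0588733
  p_2 = 0.222881
  p_3 = 0.150553
Weight by the priors:
  π_1·p_1 = 0.25 × 0.0588733 = 0.0147183
  π_2·p_2 = 0.37 × 0.222881 = 0.0824661
  π_3·p_3 = 0.38 × 0.150553 = 0.0572103
Denominator: 0.0147183 + 0.0824661 + 0.0572103 = 0.154395
P(Population 3 | data) = 0.0572103 / 0.154395 ≈ 0.371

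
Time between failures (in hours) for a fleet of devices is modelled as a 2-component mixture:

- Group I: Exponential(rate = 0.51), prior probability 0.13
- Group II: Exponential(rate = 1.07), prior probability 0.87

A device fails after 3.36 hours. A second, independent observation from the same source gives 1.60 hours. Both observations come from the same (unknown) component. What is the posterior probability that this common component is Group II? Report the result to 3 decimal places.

By Bayes' theorem, P(k | x) = P(Z=k) f_k(x) / Σ_j P(Z=j) f_j(x).
Since both observations come from the same component, the likelihood for component k is f_k(x₁)·f_k(x₂).
  L_I = [0.0919101] × [0.22552] = 0.0207276
  L_II = [0.0293771] × [0.19314] = 0.00567388
Multiply by the mixture weights:
  P(Z=I)·L_I = 0.13 × 0.0207276 = 0.00269459
  P(Z=II)·L_II = 0.87 × 0.00567388 = 0.00493627
Marginal: 0.00269459 + 0.00493627 = 0.00763086
So the posterior for Group II is 0.00493627 / 0.00763086 ≈ 0.647.

0.647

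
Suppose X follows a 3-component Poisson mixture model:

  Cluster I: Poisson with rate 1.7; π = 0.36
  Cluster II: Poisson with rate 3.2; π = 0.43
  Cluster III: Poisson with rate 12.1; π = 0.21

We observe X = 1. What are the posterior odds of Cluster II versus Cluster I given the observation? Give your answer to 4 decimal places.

0.5017

Only the two components matter; the odds are (P(Z=i) f_i(x)) / (P(Z=j) f_j(x)).
Evaluate each component's likelihood at the observed value:
  L_I = 0.310562
  L_II = 0.130439
  L_III = 6.72701e-05
Posterior odds = (P(Z=II)·L_II) / (P(Z=I)·L_I) = (0.43·0.130439) / (0.36·0.310562) = 0.0560888 / 0.111802 ≈ 0.5017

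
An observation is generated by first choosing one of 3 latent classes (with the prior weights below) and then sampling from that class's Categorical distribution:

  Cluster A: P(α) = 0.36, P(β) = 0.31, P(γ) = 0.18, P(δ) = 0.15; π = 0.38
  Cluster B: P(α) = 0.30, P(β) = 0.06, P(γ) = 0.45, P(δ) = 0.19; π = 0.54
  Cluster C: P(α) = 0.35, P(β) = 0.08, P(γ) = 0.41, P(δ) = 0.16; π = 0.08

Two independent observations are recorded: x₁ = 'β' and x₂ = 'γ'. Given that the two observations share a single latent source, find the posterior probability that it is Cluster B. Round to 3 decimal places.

0.380

The responsibility of component k is P(Z=k) f_k(x) divided by Σ_j P(Z=j) f_j(x).
Since both observations come from the same component, the likelihood for component k is f_k(x₁)·f_k(x₂).
  L_A = [0.31] × [0.18] = 0.0558
  L_B = [0.06] × [0.45] = 0.027
  L_C = [0.08] × [0.41] = 0.0328
Prior × likelihood for each component:
  P(Z=A)·L_A = 0.38 × 0.0558 = 0.021204
  P(Z=B)·L_B = 0.54 × 0.027 = 0.01458
  P(Z=C)·L_C = 0.08 × 0.0328 = 0.002624
Evidence: 0.021204 + 0.01458 + 0.002624 = 0.038408
Responsibility of Cluster B: 0.01458 / 0.038408 ≈ 0.380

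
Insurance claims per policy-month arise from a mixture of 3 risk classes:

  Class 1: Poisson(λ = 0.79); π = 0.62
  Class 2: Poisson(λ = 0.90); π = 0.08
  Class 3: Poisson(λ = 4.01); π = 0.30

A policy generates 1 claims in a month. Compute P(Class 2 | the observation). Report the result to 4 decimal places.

0.1071

By Bayes' theorem, P(k | x) = π_k f_k(x) / Σ_j π_j f_j(x).
Poisson probabilities:
  L_1 = 0.358537
  L_2 = 0.365913
  L_3 = 0.0727149
Weight by the priors:
  π_1·L_1 = 0.62 × 0.358537 = 0.222293
  π_2·L_2 = 0.08 × 0.365913 = 0.029273
  π_3·L_3 = 0.30 × 0.0727149 = 0.0218145
Denominator: 0.222293 + 0.029273 + 0.0218145 = 0.273381
P(Class 2 | the observation) ≈ 0.1071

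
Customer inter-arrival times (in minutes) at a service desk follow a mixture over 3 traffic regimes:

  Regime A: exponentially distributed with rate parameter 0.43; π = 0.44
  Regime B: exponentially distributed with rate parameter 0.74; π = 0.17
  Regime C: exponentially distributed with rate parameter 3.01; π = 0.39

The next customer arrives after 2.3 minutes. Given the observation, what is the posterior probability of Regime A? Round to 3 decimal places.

The responsibility of component k is π_k f_k(x) divided by Σ_j π_j f_j(x).
Exponential densities:
  p_A = 0.43·e^(−0.43·2.3) = 0.43·e^(−0.9890) = 0.159938
  p_B = 0.74·e^(−0.74·2.3) = 0.74·e^(−1.7020) = 0.134916
  p_C = 3.01·e^(−3.01·2.3) = 3.01·e^(−6.9230) = 0.00296446
Unnormalised posteriors:
  π_A·p_A = 0.44 × 0.159938 = 0.0703726
  π_B·p_B = 0.17 × 0.134916 = 0.0229357
  π_C·p_C = 0.39 × 0.00296446 = 0.00115614
Normaliser: 0.0703726 + 0.0229357 + 0.00115614 = 0.0944645
P(Regime A | x) = 0.0703726 / 0.0944645 ≈ 0.745

0.745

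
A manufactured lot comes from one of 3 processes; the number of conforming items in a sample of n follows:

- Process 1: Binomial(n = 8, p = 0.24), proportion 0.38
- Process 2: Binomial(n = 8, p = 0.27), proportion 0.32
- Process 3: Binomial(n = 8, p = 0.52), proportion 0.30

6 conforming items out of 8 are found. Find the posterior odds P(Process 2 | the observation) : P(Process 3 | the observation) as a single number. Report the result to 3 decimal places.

0.048

Posterior odds = (π_i f_i(x)) / (π_j f_j(x)); the normalising sum cancels.
Binomial probabilities:
  p_1 = C(8,6)·0.24^6·0.76^2 = 28·0.000191103·0.5776 = 0.00309067
  p_2 = C(8,6)·0.27^6·0.73^2 = 28·0.00038742·0.5329 = 0.00578078
  p_3 = C(8,6)·0.52^6·0.48^2 = 28·0.0197706·0.2304 = 0.127544
0.00184985 / 0.0382632 ≈ 0.048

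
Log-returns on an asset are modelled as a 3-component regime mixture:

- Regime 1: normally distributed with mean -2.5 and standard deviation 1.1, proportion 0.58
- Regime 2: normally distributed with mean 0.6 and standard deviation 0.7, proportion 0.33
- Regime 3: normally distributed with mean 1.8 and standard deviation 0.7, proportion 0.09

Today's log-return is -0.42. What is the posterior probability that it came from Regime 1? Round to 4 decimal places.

0.3499

P(component k | x) = P(Z=k)·f_k(x) / marginal(x), where marginal(x) = Σ_j P(Z=j)·f_j(x).
Normal densities:
  f_1 = (1/(1.1·√(2π)))·exp(−(-0.42−-2.5)²/(2·1.1²)) = 0.362675·exp(-1.78777) = 0.0606875
  f_2 = (1/(0.7·√(2π)))·exp(−(-0.42−0.6)²/(2·0.7²)) = 0.569918·exp(-1.06163) = 0.197129
  f_3 = (1/(0.7·√(2π)))·exp(−(-0.42−1.8)²/(2·0.7²)) = 0.569918·exp(-5.02898) = 0.00373039
Multiply by the mixture weights:
  P(Z=1)·f_1 = 0.58 × 0.0606875 = 0.0351988
  P(Z=2)·f_2 = 0.33 × 0.197129 = 0.0650526
  P(Z=3)·f_3 = 0.09 × 0.00373039 = 0.000335735
Normaliser: 0.0351988 + 0.0650526 + 0.000335735 = 0.100587
Responsibility of Regime 1: 0.0351988 / 0.100587 ≈ 0.3499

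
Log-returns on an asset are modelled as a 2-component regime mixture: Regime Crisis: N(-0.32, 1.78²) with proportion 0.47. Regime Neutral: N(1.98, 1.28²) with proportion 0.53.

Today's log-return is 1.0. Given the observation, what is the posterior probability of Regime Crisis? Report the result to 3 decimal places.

Apply Bayes' rule: the posterior for each component is proportional to its prior times its likelihood at x.
Normal densities:
  p_Crisis = (1/(1.78·√(2π)))·exp(−(1.0−-0.32)²/(2·1.78²)) = 0.224125·exp(-0.27497) = 0.170245
  p_Neutral = (1/(1.28·√(2π)))·exp(−(1.0−1.98)²/(2·1.28²)) = 0.311674·exp(-0.29309) = 0.232494
Multiply by the mixture weights:
  π_Crisis·p_Crisis = 0.47 × 0.170245 = 0.0800151
  π_Neutral·p_Neutral = 0.53 × 0.232494 = 0.123222
Normaliser: 0.0800151 + 0.123222 = 0.203237
P(Regime Crisis | 1.0) = 0.0800151 / 0.203237 ≈ 0.394

0.394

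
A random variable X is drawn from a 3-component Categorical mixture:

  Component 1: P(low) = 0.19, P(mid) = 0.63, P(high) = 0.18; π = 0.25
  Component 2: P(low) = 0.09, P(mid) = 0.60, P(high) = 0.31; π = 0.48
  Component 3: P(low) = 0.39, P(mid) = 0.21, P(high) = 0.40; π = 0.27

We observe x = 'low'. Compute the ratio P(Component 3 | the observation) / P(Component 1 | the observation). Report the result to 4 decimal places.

Only the two components matter; the odds are (w_i f_i(x)) / (w_j f_j(x)).
Evaluate each component's likelihood at the observed value:
  L_1 = P(low | comp) = 0.19
  L_2 = P(low | comp) = 0.09
  L_3 = P(low | comp) = 0.39
Odds = (0.27/0.25) × (0.39/0.19) = 1.08 × 2.05263 ≈ 2.2168

2.2168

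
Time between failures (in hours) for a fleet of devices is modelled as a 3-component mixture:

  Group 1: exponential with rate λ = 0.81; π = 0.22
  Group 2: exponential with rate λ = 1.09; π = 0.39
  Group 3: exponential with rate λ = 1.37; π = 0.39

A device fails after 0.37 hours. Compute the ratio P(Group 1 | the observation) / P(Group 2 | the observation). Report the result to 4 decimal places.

Posterior odds = (P(Z=i) f_i(x)) / (P(Z=j) f_j(x)); the normalising sum cancels.
Exponential densities:
  p_1 = 0.600243
  p_2 = 0.728242
  p_3 = 0.825233
Odds = (0.22/0.39) × (0.600243/0.728242) = 0.564103 × 0.824236 ≈ 0.4650

0.4650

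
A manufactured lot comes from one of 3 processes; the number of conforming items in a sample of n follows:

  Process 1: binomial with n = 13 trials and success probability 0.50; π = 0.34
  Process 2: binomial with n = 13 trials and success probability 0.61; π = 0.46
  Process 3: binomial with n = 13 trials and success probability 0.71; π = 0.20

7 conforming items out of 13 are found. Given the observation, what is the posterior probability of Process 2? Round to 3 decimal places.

Apply Bayes' rule: the posterior for each component is proportional to its prior times its likelihood at x.
Component likelihoods at x = 7 conforming items out of 13:
  p_1 = 0.209473
  p_2 = 0.189764
  p_3 = 0.0928354
Unnormalised posteriors:
  w_1·p_1 = 0.34 × 0.209473 = 0.0712207
  w_2·p_2 = 0.46 × 0.189764 = 0.0872914
  w_3·p_3 = 0.20 × 0.0928354 = 0.0185671
Sum: 0.0712207 + 0.0872914 + 0.0185671 = 0.177079
So the posterior for Process 2 is 0.0872914 / 0.177079 ≈ 0.493.

0.493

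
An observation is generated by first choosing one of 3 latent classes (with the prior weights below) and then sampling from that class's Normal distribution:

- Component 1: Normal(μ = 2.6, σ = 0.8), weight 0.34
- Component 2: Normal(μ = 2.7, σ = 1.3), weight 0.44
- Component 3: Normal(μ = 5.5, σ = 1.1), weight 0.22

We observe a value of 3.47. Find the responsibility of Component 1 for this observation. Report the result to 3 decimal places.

0.423

The responsibility of component k is w_k f_k(x) divided by Σ_j w_j f_j(x).
Component likelihoods at x = 3.47:
  p_1 = (1/(0.8·√(2π)))·exp(−(3.47−2.6)²/(2·0.8²)) = 0.498678·exp(-0.59133) = 0.276064
  p_2 = (1/(1.3·√(2π)))·exp(−(3.47−2.7)²/(2·1.3²)) = 0.306879·exp(-0.17541) = 0.257505
  p_3 = (1/(1.1·√(2π)))·exp(−(3.47−5.5)²/(2·1.1²)) = 0.362675·exp(-1.70285) = 0.0660661
Prior × likelihood for each component:
  w_1·p_1 = 0.34 × 0.276064 = 0.0938617
  w_2·p_2 = 0.44 × 0.257505 = 0.113302
  w_3·p_3 = 0.22 × 0.0660661 = 0.0145345
Normaliser: 0.0938617 + 0.113302 + 0.0145345 = 0.221698
P(Component 1 | 3.47) ≈ 0.423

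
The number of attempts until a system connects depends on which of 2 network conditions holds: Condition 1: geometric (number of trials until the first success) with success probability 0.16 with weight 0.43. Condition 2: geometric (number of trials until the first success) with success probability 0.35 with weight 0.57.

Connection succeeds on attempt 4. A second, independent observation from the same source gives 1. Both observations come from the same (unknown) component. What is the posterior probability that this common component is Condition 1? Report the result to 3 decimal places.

Posterior ∝ prior × likelihood, so P(k | x) ∝ π_k f_k(x); normalise over all components.
Since both observations come from the same component, the likelihood for component k is f_k(x₁)·f_k(x₂).
  p_1 = [0.16·(1−0.16)^3 = 0.16·0.592704 = 0.0948326] × [0.16] = 0.0151732
  p_2 = [0.35·(1−0.35)^3 = 0.35·0.274625 = 0.0961188] × [0.35] = 0.0336416
Prior × likelihood for each component:
  π_1·p_1 = 0.43 × 0.0151732 = 0.00652449
  π_2·p_2 = 0.57 × 0.0336416 = 0.0191757
Denominator: 0.00652449 + 0.0191757 = 0.0257002
So the posterior for Condition 1 is 0.00652449 / 0.0257002 ≈ 0.254.

0.254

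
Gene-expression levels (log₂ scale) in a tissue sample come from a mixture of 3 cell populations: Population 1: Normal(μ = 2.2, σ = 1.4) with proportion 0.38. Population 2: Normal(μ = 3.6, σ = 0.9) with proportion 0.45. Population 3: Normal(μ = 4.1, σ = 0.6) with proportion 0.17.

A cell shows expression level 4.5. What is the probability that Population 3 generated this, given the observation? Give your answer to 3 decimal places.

Apply Bayes' rule: the posterior for each component is proportional to its prior times its likelihood at x.
Normal densities:
  L_1 = 0.0739105
  L_2 = 0.268856
  L_3 = 0.532413
Weight by the priors:
  π_1·L_1 = 0.38 × 0.0739105 = 0.028086
  π_2·L_2 = 0.45 × 0.268856 = 0.120985
  π_3·L_3 = 0.17 × 0.532413 = 0.0905103
Sum: 0.028086 + 0.120985 + 0.0905103 = 0.239582
P(Population 3 | x) = 0.0905103 / 0.239582 ≈ 0.378

0.378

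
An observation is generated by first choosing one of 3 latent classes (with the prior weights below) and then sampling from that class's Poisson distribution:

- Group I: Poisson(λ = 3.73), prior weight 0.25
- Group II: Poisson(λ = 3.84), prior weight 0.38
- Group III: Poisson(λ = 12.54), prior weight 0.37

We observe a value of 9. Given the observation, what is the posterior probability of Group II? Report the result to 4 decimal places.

By Bayes' theorem, P(k | x) = P(Z=k) f_k(x) / Σ_j P(Z=j) f_j(x).
Poisson probabilities:
  f_I = e^(−3.73)·3.73^9/9! = 0.00924055
  f_II = e^(−3.84)·3.84^9/9! = 0.0107529
  f_III = e^(−12.54)·12.54^9/9! = 0.0756592
Multiply by the mixture weights:
  P(Z=I)·f_I = 0.25 × 0.00924055 = 0.00231014
  P(Z=II)·f_II = 0.38 × 0.0107529 = 0.00408612
  P(Z=III)·f_III = 0.37 × 0.0756592 = 0.0279939
Marginal: 0.00231014 + 0.00408612 + 0.0279939 = 0.0343902
P(Group II | data) ≈ 0.1188

0.1188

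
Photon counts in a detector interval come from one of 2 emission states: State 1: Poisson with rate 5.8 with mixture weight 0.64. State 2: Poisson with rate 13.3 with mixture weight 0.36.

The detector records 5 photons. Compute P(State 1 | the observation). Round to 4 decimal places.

By Bayes' theorem, P(k | x) = P(Z=k) f_k(x) / Σ_j P(Z=j) f_j(x).
Poisson probabilities:
  L_1 = e^(−5.8)·5.8^5/5! = 0.165596
  L_2 = e^(−13.3)·13.3^5/5! = 0.00580711
Weight by the priors:
  P(Z=1)·L_1 = 0.64 × 0.165596 = 0.105982
  P(Z=2)·L_2 = 0.36 × 0.00580711 = 0.00209056
Normaliser: 0.105982 + 0.00209056 = 0.108072
P(State 1 | the observation) = 0.105982 / 0.108072 ≈ 0.9807

0.9807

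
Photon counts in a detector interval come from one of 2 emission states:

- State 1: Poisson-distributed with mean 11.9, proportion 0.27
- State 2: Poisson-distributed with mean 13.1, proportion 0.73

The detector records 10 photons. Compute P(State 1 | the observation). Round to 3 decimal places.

0.320

The responsibility of component k is π_k f_k(x) divided by Σ_j π_j f_j(x).
Evaluate each component's likelihood at the observed value:
  p_1 = e^(−11.9)·11.9^10/10! = 0.106562
  p_2 = e^(−13.1)·13.1^10/10! = 0.0838865
Multiply by the mixture weights:
  π_1·p_1 = 0.27 × 0.106562 = 0.0287717
  π_2·p_2 = 0.73 × 0.0838865 = 0.0612372
Normaliser: 0.0287717 + 0.0612372 = 0.0900089
P(State 1 | data) = 0.0287717 / 0.0900089 ≈ 0.320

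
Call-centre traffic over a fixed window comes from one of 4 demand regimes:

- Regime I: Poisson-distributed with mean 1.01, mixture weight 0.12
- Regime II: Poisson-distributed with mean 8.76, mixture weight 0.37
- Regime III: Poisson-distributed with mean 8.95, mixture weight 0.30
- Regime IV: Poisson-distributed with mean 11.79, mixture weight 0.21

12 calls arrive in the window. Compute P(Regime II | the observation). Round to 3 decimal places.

By Bayes' theorem, P(k | x) = π_k f_k(x) / Σ_j π_j f_j(x).
Poisson probabilities:
  p_I = e^(−1.01)·1.01^12/12! = 8.56805e-10
  p_II = e^(−8.76)·8.76^12/12! = 0.0668794
  p_III = e^(−8.95)·8.95^12/12! = 0.071549
  p_IV = e^(−11.79)·11.79^12/12! = 0.114155
Multiply by the mixture weights:
  π_I·p_I = 0.12 × 8.56805e-10 = 1.02817e-10
  π_II·p_II = 0.37 × 0.0668794 = 0.0247454
  π_III·p_III = 0.30 × 0.071549 = 0.0214647
  π_IV·p_IV = 0.21 × 0.114155 = 0.0239727
Normaliser: 1.02817e-10 + 0.0247454 + 0.0214647 + 0.0239727 = 0.0701828
Responsibility of Regime II: 0.0247454 / 0.0701828 ≈ 0.353

0.353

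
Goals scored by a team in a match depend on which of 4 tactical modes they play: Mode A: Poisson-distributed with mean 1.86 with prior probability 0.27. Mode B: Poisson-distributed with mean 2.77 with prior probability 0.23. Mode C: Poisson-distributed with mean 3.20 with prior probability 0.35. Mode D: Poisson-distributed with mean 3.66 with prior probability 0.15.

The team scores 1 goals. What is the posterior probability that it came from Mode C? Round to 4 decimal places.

The responsibility of component k is π_k f_k(x) divided by Σ_j π_j f_j(x).
Poisson probabilities:
  f_A = e^(−1.86)·1.86^1/1! = 0.289551
  f_B = e^(−2.77)·2.77^1/1! = 0.173574
  f_C = e^(−3.20)·3.20^1/1! = 0.130439
  f_D = e^(−3.66)·3.66^1/1! = 0.094181
Unnormalised posteriors:
  π_A·f_A = 0.27 × 0.289551 = 0.0781788
  π_B·f_B = 0.23 × 0.173574 = 0.039922
  π_C·f_C = 0.35 × 0.130439 = 0.0456537
  π_D·f_D = 0.15 × 0.094181 = 0.0141271
Denominator: 0.0781788 + 0.039922 + 0.0456537 + 0.0141271 = 0.177882
Responsibility of Mode C: 0.0456537 / 0.177882 ≈ 0.2567

0.2567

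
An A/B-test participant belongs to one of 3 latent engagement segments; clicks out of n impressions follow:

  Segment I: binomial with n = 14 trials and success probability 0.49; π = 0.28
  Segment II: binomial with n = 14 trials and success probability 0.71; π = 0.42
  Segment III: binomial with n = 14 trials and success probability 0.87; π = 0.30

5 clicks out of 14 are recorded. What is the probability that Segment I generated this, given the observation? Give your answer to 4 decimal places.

The responsibility of component k is π_k f_k(x) divided by Σ_j π_j f_j(x).
Component likelihoods at x = 5 clicks out of 14:
  f_I = C(14,5)·0.49^5·0.51^9 = 2002·0.0282475·0.00233417 = 0.132001
  f_II = C(14,5)·0.71^5·0.29^9 = 2002·0.180423·1.45071e-05 = 0.00524008
  f_III = C(14,5)·0.87^5·0.13^9 = 2002·0.498421·1.06045e-08 = 1.05816e-05
Weight by the priors:
  π_I·f_I = 0.28 × 0.132001 = 0.0369602
  π_II·f_II = 0.42 × 0.00524008 = 0.00220083
  π_III·f_III = 0.30 × 1.05816e-05 = 3.17447e-06
Evidence: 0.0369602 + 0.00220083 + 3.17447e-06 = 0.0391642
P(Segment I | data) = 0.0369602 / 0.0391642 ≈ 0.9437

0.9437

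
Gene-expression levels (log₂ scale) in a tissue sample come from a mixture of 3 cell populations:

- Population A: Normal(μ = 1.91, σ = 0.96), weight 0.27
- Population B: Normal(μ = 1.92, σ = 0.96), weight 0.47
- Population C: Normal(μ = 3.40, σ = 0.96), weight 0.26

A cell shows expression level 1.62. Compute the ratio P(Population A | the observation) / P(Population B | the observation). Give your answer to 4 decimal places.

0.5763

Only the two components matter; the odds are (P(Z=i) f_i(x)) / (P(Z=j) f_j(x)).
Evaluate each component's likelihood at the observed value:
  f_A = 0.39703
  f_B = 0.395761
  f_C = 0.0744905
Posterior odds = (P(Z=A)·f_A) / (P(Z=B)·f_B) = (0.27·0.39703) / (0.47·0.395761) = 0.107198 / 0.186008 ≈ 0.5763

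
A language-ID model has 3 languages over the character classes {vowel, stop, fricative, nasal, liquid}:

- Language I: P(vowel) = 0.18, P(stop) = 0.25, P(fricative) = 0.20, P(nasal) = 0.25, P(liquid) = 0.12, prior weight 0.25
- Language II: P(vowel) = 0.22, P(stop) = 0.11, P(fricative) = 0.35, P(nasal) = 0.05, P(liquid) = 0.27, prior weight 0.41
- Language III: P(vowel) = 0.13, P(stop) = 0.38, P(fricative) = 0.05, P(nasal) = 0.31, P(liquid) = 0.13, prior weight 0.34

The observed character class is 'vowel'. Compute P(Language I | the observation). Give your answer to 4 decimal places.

0.2508

Apply Bayes' rule: the posterior for each component is proportional to its prior times its likelihood at x.
Component likelihoods at x = 'vowel':
  p_I = P(vowel | comp) = 0.18
  p_II = P(vowel | comp) = 0.22
  p_III = P(vowel | comp) = 0.13
Weight by the priors:
  P(Z=I)·p_I = 0.25 × 0.18 = 0.045
  P(Z=II)·p_II = 0.41 × 0.22 = 0.0902
  P(Z=III)·p_III = 0.34 × 0.13 = 0.0442
Denominator: 0.045 + 0.0902 + 0.0442 = 0.1794
P(Language I | data) ≈ 0.2508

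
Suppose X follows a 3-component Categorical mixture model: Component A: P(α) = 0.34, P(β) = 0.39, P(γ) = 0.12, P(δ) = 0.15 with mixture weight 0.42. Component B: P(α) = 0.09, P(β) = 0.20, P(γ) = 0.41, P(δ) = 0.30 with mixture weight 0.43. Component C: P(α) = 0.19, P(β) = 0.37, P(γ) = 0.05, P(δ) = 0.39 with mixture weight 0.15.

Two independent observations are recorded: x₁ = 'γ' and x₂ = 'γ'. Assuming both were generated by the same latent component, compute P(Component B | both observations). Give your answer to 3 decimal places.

P(component k | x) = w_k·f_k(x) / marginal(x), where marginal(x) = Σ_j w_j·f_j(x).
Since both observations come from the same component, the likelihood for component k is f_k(x₁)·f_k(x₂).
  L_A = [0.12] × [0.12] = 0.0144
  L_B = [0.41] × [0.41] = 0.1681
  L_C = [0.05] × [0.05] = 0.0025
Prior × likelihood for each component:
  w_A·L_A = 0.42 × 0.0144 = 0.006048
  w_B·L_B = 0.43 × 0.1681 = 0.072283
  w_C·L_C = 0.15 × 0.0025 = 0.000375
Denominator: 0.006048 + 0.072283 + 0.000375 = 0.078706
So the posterior for Component B is 0.072283 / 0.078706 ≈ 0.918.

0.918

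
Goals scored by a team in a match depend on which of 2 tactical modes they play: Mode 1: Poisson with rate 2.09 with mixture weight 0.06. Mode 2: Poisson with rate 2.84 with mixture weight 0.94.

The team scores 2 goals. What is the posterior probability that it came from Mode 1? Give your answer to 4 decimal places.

0.0682

The responsibility of component k is π_k f_k(x) divided by Σ_j π_j f_j(x).
Poisson probabilities:
  L_1 = e^(−2.09)·2.09^2/2! = 0.270139
  L_2 = e^(−2.84)·2.84^2/2! = 0.235619
Weight by the priors:
  π_1·L_1 = 0.06 × 0.270139 = 0.0162083
  π_2·L_2 = 0.94 × 0.235619 = 0.221482
Normaliser: 0.0162083 + 0.221482 = 0.23769
Responsibility of Mode 1: 0.0162083 / 0.23769 ≈ 0.0682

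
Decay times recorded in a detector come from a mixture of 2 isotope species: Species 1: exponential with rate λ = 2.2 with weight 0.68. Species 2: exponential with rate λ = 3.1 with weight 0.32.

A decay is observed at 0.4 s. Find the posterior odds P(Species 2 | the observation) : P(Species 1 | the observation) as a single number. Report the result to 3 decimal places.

0.463

Posterior odds = (π_i f_i(x)) / (π_j f_j(x)); the normalising sum cancels.
Evaluate each component's likelihood at the observed value:
  p_1 = 2.2·e^(−2.2·0.4) = 2.2·e^(−0.8800) = 0.912522
  p_2 = 3.1·e^(−3.1·0.4) = 3.1·e^(−1.2400) = 0.897091
0.287069 / 0.620515 ≈ 0.463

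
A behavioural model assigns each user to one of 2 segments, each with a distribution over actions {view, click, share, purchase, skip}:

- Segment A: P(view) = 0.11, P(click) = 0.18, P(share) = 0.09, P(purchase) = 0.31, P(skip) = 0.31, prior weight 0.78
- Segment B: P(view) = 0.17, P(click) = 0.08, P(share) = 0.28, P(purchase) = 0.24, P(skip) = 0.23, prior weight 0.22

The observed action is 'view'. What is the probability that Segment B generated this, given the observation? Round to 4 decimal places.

0.3036

Posterior ∝ prior × likelihood, so P(k | x) ∝ π_k f_k(x); normalise over all components.
Evaluate each component's likelihood at the observed value:
  L_A = P(view | comp) = 0.11
  L_B = P(view | comp) = 0.17
Weight by the priors:
  π_A·L_A = 0.78 × 0.11 = 0.0858
  π_B·L_B = 0.22 × 0.17 = 0.0374
Sum: 0.0858 + 0.0374 = 0.1232
P(Segment B | data) = 0.0374 / 0.1232 ≈ 0.3036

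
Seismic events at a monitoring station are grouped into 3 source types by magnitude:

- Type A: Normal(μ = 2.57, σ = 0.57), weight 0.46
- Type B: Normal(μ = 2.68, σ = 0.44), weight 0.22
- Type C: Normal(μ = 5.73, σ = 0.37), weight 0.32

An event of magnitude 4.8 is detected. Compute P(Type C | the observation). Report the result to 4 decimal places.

0.9896

The responsibility of component k is π_k f_k(x) divided by Σ_j π_j f_j(x).
Component likelihoods at x = 4.8:
  L_A = (1/(0.57·√(2π)))·exp(−(4.8−2.57)²/(2·0.57²)) = 0.699899·exp(-7.65297) = 0.000332195
  L_B = (1/(0.44·√(2π)))·exp(−(4.8−2.68)²/(2·0.44²)) = 0.906687·exp(-11.60744) = 8.24919e-06
  L_C = (1/(0.37·√(2π)))·exp(−(4.8−5.73)²/(2·0.37²)) = 1.078222·exp(-3.15888) = 0.0457959
Weight by the priors:
  π_A·L_A = 0.46 × 0.000332195 = 0.000152809
  π_B·L_B = 0.22 × 8.24919e-06 = 1.81482e-06
  π_C·L_C = 0.32 × 0.0457959 = 0.0146547
Normaliser: 0.000152809 + 1.81482e-06 + 0.0146547 = 0.0148093
Responsibility of Type C: 0.0146547 / 0.0148093 ≈ 0.9896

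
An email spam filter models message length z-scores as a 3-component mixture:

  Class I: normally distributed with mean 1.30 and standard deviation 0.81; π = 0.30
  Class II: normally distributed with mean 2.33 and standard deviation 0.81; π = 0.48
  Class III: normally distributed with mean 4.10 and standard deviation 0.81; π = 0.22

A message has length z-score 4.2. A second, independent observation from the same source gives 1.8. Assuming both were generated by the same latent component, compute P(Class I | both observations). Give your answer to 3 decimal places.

By Bayes' theorem, P(k | x) = π_k f_k(x) / Σ_j π_j f_j(x).
Since both observations come from the same component, the likelihood for component k is f_k(x₁)·f_k(x₂).
  L_I = [0.000810952] × [0.407083] = 0.000330125
  L_II = [0.0342821] × [0.397609] = 0.0136309
  L_III = [0.488782] × [0.00874201] = 0.00427294
Multiply by the mixture weights:
  π_I·L_I = 0.30 × 0.000330125 = 9.90375e-05
  π_II·L_II = 0.48 × 0.0136309 = 0.00654283
  π_III·L_III = 0.22 × 0.00427294 = 0.000940047
Denominator: 9.90375e-05 + 0.00654283 + 0.000940047 = 0.00758191
P(Class I | x₁,x₂) ≈ 0.013

0.013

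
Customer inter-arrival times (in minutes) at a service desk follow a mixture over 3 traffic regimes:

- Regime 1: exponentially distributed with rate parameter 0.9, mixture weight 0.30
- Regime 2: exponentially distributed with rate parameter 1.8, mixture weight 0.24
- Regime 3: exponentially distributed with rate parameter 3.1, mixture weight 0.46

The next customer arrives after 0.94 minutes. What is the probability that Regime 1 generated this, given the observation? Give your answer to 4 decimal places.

0.4247

Posterior ∝ prior × likelihood, so P(k | x) ∝ π_k f_k(x); normalise over all components.
Evaluate each component's likelihood at the observed value:
  f_1 = 0.386215
  f_2 = 0.331472
  f_3 = 0.168201
Multiply by the mixture weights:
  π_1·f_1 = 0.30 × 0.386215 = 0.115865
  π_2·f_2 = 0.24 × 0.331472 = 0.0795532
  π_3·f_3 = 0.46 × 0.168201 = 0.0773723
Normaliser: 0.115865 + 0.0795532 + 0.0773723 = 0.27279
So the posterior for Regime 1 is 0.115865 / 0.27279 ≈ 0.4247.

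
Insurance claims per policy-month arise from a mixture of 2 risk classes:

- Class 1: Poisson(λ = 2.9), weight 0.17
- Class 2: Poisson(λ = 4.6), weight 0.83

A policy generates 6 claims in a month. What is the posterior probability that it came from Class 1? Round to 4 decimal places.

Apply Bayes' rule: the posterior for each component is proportional to its prior times its likelihood at x.
Poisson probabilities:
  L_1 = e^(−2.9)·2.9^6/6! = 0.0454571
  L_2 = e^(−4.6)·4.6^6/6! = 0.13227
Prior × likelihood for each component:
  w_1·L_1 = 0.17 × 0.0454571 = 0.0077277
  w_2·L_2 = 0.83 × 0.13227 = 0.109784
Normaliser: 0.0077277 + 0.109784 = 0.117511
P(Class 1 | data) = 0.0077277 / 0.117511 ≈ 0.0658

0.0658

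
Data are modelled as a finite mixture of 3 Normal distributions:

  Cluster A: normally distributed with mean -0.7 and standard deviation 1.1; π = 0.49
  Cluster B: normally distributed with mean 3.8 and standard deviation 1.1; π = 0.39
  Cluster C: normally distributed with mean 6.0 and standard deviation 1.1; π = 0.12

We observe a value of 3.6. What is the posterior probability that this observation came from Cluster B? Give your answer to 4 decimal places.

Posterior ∝ prior × likelihood, so P(k | x) ∝ π_k f_k(x); normalise over all components.
Component likelihoods at x = 3.6:
  L_A = 0.000174298
  L_B = 0.356729
  L_C = 0.0335602
Multiply by the mixture weights:
  π_A·L_A = 0.49 × 0.000174298 = 8.5406e-05
  π_B·L_B = 0.39 × 0.356729 = 0.139124
  π_C·L_C = 0.12 × 0.0335602 = 0.00402723
Denominator: 8.5406e-05 + 0.139124 + 0.00402723 = 0.143237
Responsibility of Cluster B: 0.139124 / 0.143237 ≈ 0.9713

0.9713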